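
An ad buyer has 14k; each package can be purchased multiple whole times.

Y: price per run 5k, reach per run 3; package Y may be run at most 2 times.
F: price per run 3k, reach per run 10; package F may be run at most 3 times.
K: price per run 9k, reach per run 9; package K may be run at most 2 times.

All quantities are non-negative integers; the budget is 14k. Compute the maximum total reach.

3×F: price 9 ≤ 14, reach 3·10 = 30.
1×Y and 3×F: price 14 ≤ 14, reach 1·3 + 3·10 = 33.
Best is 33.

33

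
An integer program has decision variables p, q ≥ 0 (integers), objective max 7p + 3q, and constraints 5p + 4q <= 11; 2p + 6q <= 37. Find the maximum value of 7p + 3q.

14

(p,q)=(2,0): 5·2+4·0=10≤11, 2·2+6·0=4≤37, objective 14.
(p,q)=(1,1): 5·1+4·1=9≤11, 2·1+6·1=8≤37, objective 10.
(p,q)=(1,0): 5·1+4·0=5≤11, 2·1+6·0=2≤37, objective 7.
No feasible integer point exceeds 14.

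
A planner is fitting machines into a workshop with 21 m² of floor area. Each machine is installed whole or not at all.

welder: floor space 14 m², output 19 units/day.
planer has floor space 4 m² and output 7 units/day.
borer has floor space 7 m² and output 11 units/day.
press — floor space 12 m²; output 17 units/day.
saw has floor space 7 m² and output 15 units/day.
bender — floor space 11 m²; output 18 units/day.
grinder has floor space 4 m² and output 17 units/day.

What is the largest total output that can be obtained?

43

Allowing fractional choices, the relaxed optimum would be about 48.8, but machines are indivisible.
planer + bender + grinder: floor space 4 + 11 + 4 = 19 ≤ 21, output 7 + 18 + 17 = 42.
borer + saw + grinder: floor space 7 + 7 + 4 = 18 ≤ 21, output 11 + 15 + 17 = 43.
Best is borer, saw, and grinder with total output 43.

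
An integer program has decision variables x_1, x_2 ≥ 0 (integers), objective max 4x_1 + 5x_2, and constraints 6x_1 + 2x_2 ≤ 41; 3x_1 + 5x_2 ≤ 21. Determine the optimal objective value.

25

The continuous relaxation peaks at (6.79, 0.125) with value 27.79; rounding to a feasible lattice point costs some objective.
(x_1,x_2)=(5,1): 6·5+2·1=32≤41, 3·5+5·1=20≤21, objective 25.
(x_1,x_2)=(6,0): 6·6+2·0=36≤41, 3·6+5·0=18≤21, objective 24.
The best lattice point is (5,1), giving 25.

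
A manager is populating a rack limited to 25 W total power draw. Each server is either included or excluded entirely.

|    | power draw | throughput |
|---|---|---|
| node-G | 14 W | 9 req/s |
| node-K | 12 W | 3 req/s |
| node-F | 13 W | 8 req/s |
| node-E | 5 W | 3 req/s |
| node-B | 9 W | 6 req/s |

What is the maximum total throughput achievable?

15

Take node-G and node-B: power draw 14 + 9 = 23 ≤ 25, throughput 9 + 6 = 15.
No other feasible combination does better.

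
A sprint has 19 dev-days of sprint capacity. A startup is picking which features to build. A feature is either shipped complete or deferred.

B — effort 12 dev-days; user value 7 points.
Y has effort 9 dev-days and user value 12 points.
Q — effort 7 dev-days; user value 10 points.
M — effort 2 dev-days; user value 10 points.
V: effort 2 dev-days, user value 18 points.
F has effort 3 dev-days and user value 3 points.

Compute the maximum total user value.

43

Allowing fractional choices, the relaxed optimum would be about 48.7, but features are indivisible.
Y + M + V: effort 9 + 2 + 2 = 13 ≤ 19, user value 12 + 10 + 18 = 40.
Y + M + V + F: effort 9 + 2 + 2 + 3 = 16 ≤ 19, user value 12 + 10 + 18 + 3 = 43.
Q + M + V + F: effort 7 + 2 + 2 + 3 = 14 ≤ 19, user value 10 + 10 + 18 + 3 = 41.
Best is Y, M, V, and F with total user value 43.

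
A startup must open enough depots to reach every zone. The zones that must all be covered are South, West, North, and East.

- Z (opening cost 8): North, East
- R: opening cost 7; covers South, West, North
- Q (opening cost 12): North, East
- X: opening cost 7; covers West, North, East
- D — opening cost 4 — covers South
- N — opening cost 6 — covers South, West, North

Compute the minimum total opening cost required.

11

The greedy cost-per-new-zone heuristic would pick N and X for 13, but a cheaper cover exists.
Choose X and D: together they cover South, West, North, East — every zone.
Total opening cost: 7 + 4 = 11.
No cover costs less than 11.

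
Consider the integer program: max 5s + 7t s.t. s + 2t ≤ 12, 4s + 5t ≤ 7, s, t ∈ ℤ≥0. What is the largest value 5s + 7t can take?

7

Relaxing integrality, the LP optimum is 9.80 at (s,t) = (0, 1.4), which is not an integer point.
(s,t)=(0,1): 1·0+2·1=2≤12, 4·0+5·1=5≤7, objective 7.
(s,t)=(1,0): 1·1+2·0=1≤12, 4·1+5·0=4≤7, objective 5.
The best lattice point is (0,1), giving 7.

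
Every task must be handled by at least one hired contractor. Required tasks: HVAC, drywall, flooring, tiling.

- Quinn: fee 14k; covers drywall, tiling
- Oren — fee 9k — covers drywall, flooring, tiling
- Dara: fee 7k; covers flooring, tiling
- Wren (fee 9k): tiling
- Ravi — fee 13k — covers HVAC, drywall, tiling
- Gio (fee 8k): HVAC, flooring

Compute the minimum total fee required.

This is a weighted set-cover instance.
Choose Oren and Gio: together they cover HVAC, drywall, flooring, tiling — every task.
Total fee: 9 + 8 = 17.
No cover costs less than 17.

17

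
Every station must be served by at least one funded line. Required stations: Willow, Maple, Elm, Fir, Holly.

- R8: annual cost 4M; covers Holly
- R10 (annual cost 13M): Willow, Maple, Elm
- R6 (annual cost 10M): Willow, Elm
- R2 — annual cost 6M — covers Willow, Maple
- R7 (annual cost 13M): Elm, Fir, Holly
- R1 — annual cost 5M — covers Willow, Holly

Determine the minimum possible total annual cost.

This is a weighted set-cover instance.
Choose R2 and R7: together they cover Willow, Maple, Elm, Fir, Holly — every station.
Total annual cost: 6 + 13 = 19.

19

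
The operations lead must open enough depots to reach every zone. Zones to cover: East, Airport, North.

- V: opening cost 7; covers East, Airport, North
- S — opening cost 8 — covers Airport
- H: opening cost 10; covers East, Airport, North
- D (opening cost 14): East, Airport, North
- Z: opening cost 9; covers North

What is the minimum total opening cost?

This is a weighted set-cover instance.
V alone covers East, Airport, North — every zone.
Total opening cost: 7.
No cover costs less than 7.

7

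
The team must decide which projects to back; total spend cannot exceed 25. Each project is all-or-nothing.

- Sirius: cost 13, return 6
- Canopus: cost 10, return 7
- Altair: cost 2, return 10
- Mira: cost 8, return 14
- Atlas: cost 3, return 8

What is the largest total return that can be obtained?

39

This is an integer program with binary decision variables.
Allowing fractional choices, the relaxed optimum would be about 39.9, but projects are indivisible.
Altair + Mira + Atlas: cost 2 + 8 + 3 = 13 ≤ 25, return 10 + 14 + 8 = 32.
Canopus + Altair + Mira: cost 10 + 2 + 8 = 20 ≤ 25, return 7 + 10 + 14 = 31.
Canopus + Altair + Mira + Atlas: cost 10 + 2 + 8 + 3 = 23 ≤ 25, return 7 + 10 + 14 + 8 = 39.
Best is Canopus, Altair, Mira, and Atlas with total return 39.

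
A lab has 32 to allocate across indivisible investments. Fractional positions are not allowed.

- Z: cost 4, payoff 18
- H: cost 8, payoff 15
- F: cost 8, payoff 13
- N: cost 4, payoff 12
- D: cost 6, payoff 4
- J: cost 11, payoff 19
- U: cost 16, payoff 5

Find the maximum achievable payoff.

Z + H + N + J: cost 4 + 8 + 4 + 11 = 27 ≤ 32, payoff 18 + 15 + 12 + 19 = 64.
Z + H + F + J: cost 4 + 8 + 8 + 11 = 31 ≤ 32, payoff 18 + 15 + 13 + 19 = 65.
Best is Z, H, F, and J with total payoff 65.

65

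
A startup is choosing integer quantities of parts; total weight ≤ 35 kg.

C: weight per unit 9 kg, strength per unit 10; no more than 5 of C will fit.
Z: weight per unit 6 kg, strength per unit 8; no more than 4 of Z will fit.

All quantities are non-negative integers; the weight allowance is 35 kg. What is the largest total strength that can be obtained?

Take 1×C and 4×Z: weight 33 ≤ 35, strength 1·10 + 4·8 = 42.
Z has the best ratio (8/6) and is taken to its limit of 4; remaining capacity is filled optimally with the others.

42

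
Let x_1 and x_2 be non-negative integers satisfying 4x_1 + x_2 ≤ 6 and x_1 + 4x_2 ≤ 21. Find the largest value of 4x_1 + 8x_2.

The continuous relaxation peaks at (0.2, 5.2) with value 42.40; rounding to a feasible lattice point costs some objective.
(x_1,x_2)=(0,5): 4·0+1·5=5≤6, 1·0+4·5=20≤21, objective 40.
(x_1,x_2)=(0,4): 4·0+1·4=4≤6, 1·0+4·4=16≤21, objective 32.
No feasible integer point exceeds 40.

40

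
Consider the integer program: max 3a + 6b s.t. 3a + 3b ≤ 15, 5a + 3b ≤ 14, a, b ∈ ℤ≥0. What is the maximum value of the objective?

(a,b)=(0,4) is feasible, giving 24.
(a,b)=(1,3) is feasible, giving 21.
(a,b)=(0,3) is feasible, giving 18.
No feasible integer point exceeds 24.

24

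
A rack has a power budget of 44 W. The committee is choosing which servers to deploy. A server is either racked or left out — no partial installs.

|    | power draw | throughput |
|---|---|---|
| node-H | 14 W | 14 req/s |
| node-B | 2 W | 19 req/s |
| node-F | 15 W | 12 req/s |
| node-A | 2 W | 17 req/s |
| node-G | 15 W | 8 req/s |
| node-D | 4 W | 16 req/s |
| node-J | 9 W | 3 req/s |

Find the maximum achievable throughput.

Take node-H, node-B, node-F, node-A, and node-D: power draw 14 + 2 + 15 + 2 + 4 = 37 ≤ 44, throughput 14 + 19 + 12 + 17 + 16 = 78.
No other feasible combination does better.

78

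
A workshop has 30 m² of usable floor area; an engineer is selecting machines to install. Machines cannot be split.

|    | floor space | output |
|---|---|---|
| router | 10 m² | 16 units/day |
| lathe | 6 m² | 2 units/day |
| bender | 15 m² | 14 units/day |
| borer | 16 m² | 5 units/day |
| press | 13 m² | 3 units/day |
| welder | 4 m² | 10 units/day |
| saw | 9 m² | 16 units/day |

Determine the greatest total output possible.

router + lathe + welder + saw: floor space 10 + 6 + 4 + 9 = 29 ≤ 30, output 16 + 2 + 10 + 16 = 44.
router + welder + saw: floor space 10 + 4 + 9 = 23 ≤ 30, output 16 + 10 + 16 = 42.
Best is router, lathe, welder, and saw with total output 44.

44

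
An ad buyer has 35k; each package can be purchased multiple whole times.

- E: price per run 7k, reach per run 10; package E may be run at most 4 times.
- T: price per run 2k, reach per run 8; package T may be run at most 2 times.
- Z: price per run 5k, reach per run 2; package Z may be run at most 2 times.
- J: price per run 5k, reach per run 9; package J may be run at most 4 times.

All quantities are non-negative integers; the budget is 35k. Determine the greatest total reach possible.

T has the best ratio (8/2); taking only T gives at most 2×8 = 16 (stopped by the supply cap of 2).
Mixing does better — 3×E, 2×T, and 2×J: price 35 ≤ 35, reach 3·10 + 2·8 + 2·9 = 64.

64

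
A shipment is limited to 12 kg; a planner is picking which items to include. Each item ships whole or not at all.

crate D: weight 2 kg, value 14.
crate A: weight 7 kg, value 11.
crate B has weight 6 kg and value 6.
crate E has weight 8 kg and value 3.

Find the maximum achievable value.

crate D + crate A: weight 2 + 7 = 9 ≤ 12, value 14 + 11 = 25.
crate D + crate B: weight 2 + 6 = 8 ≤ 12, value 14 + 6 = 20.
Best is crate D and crate A with total value 25.

25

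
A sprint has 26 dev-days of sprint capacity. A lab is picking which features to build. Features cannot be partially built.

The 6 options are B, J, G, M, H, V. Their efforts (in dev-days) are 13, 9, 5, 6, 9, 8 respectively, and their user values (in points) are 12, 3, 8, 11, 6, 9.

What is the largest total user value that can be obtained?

Take B, G, and M: effort 13 + 5 + 6 = 24 ≤ 26, user value 12 + 8 + 11 = 31.
No other feasible combination does better.

31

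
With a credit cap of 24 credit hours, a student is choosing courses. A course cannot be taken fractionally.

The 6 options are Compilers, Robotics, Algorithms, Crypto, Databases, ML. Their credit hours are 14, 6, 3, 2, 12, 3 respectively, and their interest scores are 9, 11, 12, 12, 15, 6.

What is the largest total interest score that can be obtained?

This is a 0-1 knapsack instance.
Algorithms + Crypto + Databases + ML: credit hours 3 + 2 + 12 + 3 = 20 ≤ 24, interest score 12 + 12 + 15 + 6 = 45.
Robotics + Algorithms + Crypto + Databases: credit hours 6 + 3 + 2 + 12 = 23 ≤ 24, interest score 11 + 12 + 12 + 15 = 50.
Robotics + Crypto + Databases + ML: credit hours 6 + 2 + 12 + 3 = 23 ≤ 24, interest score 11 + 12 + 15 + 6 = 44.
Best is Robotics, Algorithms, Crypto, and Databases with total interest score 50.

50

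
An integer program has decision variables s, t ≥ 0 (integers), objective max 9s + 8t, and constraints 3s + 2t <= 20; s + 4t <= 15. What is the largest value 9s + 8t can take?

Relaxing integrality, the LP optimum is 65.00 at (s,t) = (5, 2.5), which is not an integer point.
(s,t)=(6,1): 3·6+2·1=20≤20, 1·6+4·1=10≤15, objective 62.
(s,t)=(5,2): 3·5+2·2=19≤20, 1·5+4·2=13≤15, objective 61.
(s,t)=(6,0): 3·6+2·0=18≤20, 1·6+4·0=6≤15, objective 54.
Maximum is 62 at (s,t)=(6,1).

62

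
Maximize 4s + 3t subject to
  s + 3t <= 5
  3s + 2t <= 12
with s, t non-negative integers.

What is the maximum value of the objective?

(s,t)=(4,0) is feasible, giving 16.
(s,t)=(3,0) is feasible, giving 12.
The best lattice point is (4,0), giving 16.

16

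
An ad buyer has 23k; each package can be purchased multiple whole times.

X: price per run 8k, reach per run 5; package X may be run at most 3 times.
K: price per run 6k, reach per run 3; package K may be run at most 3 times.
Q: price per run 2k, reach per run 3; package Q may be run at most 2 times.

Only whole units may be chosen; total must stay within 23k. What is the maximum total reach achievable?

16

Q has the best ratio (3/2); taking only Q gives at most 2×3 = 6 (stopped by the supply cap of 2).
Mixing does better — 2×X and 2×Q: price 20 ≤ 23, reach 2·5 + 2·3 = 16.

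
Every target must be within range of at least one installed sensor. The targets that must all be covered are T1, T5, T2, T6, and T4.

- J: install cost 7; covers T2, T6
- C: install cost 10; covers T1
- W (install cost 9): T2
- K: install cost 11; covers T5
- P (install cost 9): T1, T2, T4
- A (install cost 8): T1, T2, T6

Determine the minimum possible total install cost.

27

This is a weighted set-cover instance.
The greedy cost-per-new-target heuristic would pick A, P, and K for 28, but a cheaper cover exists.
Choose J, K, and P: together they cover T1, T5, T2, T6, T4 — every target.
Total install cost: 7 + 11 + 9 = 27.
No cover costs less than 27.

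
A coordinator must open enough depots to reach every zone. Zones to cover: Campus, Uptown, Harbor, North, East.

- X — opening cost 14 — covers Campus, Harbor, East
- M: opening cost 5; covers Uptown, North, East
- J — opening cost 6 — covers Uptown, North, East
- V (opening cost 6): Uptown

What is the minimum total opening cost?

This is an integer covering problem.
Choose X and M: together they cover Campus, Uptown, Harbor, North, East — every zone.
Total opening cost: 14 + 5 = 19.

19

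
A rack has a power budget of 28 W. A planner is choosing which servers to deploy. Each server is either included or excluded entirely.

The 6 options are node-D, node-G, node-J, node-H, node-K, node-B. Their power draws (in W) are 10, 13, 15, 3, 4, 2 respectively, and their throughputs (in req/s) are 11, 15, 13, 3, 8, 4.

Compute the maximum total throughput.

Take node-D, node-G, and node-K: power draw 10 + 13 + 4 = 27 ≤ 28, throughput 11 + 15 + 8 = 34.
No other feasible combination does better.

34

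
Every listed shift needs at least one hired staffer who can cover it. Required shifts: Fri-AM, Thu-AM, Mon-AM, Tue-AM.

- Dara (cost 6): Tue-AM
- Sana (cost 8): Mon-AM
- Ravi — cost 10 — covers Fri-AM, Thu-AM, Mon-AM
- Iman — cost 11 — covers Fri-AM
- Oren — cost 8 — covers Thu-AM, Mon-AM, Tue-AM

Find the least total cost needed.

The greedy cost-per-new-shift heuristic would pick Oren and Ravi for 18, but a cheaper cover exists.
Choose Dara and Ravi: together they cover Fri-AM, Thu-AM, Mon-AM, Tue-AM — every shift.
Total cost: 6 + 10 = 16.
No cover costs less than 16.

16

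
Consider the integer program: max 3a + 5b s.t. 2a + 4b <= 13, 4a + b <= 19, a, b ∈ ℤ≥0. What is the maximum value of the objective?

17

Relaxing integrality, the LP optimum is 18.50 at (a,b) = (4.5, 1), which is not an integer point.
(a,b)=(4,1): 2·4+4·1=12≤13, 4·4+1·1=17≤19, objective 17.
(a,b)=(3,1): 2·3+4·1=10≤13, 4·3+1·1=13≤19, objective 14.
(a,b)=(4,0): 2·4+4·0=8≤13, 4·4+1·0=16≤19, objective 12.
The best lattice point is (4,1), giving 17.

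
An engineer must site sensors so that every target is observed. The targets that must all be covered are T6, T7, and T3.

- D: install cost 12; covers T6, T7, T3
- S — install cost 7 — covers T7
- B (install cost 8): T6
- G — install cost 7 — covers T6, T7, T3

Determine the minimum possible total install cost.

This is an integer covering problem.
G alone covers T6, T7, T3 — every target.
Total install cost: 7.

7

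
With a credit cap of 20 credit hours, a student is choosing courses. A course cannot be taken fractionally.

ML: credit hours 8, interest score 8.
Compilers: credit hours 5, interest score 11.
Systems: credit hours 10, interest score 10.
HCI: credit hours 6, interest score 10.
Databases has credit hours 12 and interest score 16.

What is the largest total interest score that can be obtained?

This is an integer program with binary decision variables.
Take ML, Compilers, and HCI: credit hours 8 + 5 + 6 = 19 ≤ 20, interest score 8 + 11 + 10 = 29.
No other feasible combination does better.

29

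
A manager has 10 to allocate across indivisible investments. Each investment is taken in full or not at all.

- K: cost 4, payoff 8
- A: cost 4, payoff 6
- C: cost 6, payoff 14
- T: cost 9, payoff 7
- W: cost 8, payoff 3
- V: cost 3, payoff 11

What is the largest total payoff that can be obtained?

25

Treat it as a binary knapsack problem.
C + V: cost 6 + 3 = 9 ≤ 10, payoff 14 + 11 = 25.
K + C: cost 4 + 6 = 10 ≤ 10, payoff 8 + 14 = 22.
Best is C and V with total payoff 25.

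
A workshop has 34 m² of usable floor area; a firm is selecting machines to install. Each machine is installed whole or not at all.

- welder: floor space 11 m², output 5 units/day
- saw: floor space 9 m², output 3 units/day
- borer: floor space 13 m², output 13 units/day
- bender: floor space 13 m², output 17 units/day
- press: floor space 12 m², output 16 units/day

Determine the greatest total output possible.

Take saw, bender, and press: floor space 9 + 13 + 12 = 34 ≤ 34, output 3 + 17 + 16 = 36.
No other feasible combination does better.

36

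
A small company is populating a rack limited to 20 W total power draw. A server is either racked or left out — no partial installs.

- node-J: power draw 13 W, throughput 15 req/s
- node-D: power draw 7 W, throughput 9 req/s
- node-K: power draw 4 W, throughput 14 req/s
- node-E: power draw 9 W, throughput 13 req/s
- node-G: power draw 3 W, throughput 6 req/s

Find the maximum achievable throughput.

36

node-J + node-K + node-G: power draw 13 + 4 + 3 = 20 ≤ 20, throughput 15 + 14 + 6 = 35.
node-D + node-K + node-E: power draw 7 + 4 + 9 = 20 ≤ 20, throughput 9 + 14 + 13 = 36.
Best is node-D, node-K, and node-E with total throughput 36.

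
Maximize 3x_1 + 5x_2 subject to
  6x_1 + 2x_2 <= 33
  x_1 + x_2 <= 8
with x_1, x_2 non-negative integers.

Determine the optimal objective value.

(x_1,x_2)=(0,8): 6·0+2·8=16≤33, 1·0+1·8=8≤8, objective 40.
(x_1,x_2)=(1,7): 6·1+2·7=20≤33, 1·1+1·7=8≤8, objective 38.
No feasible integer point exceeds 40.

40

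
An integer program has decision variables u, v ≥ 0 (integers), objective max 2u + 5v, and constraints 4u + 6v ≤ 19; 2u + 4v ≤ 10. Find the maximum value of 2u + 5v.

(u,v)=(1,2) is feasible, giving 12.
(u,v)=(0,2) is feasible, giving 10.
No feasible integer point exceeds 12.

12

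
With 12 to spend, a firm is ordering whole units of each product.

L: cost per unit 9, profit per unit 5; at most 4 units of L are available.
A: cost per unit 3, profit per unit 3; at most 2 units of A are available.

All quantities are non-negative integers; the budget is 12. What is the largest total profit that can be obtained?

8

Take 1×L and 1×A: cost 12 ≤ 12, profit 1·5 + 1·3 = 8.
No other integer combination yields more.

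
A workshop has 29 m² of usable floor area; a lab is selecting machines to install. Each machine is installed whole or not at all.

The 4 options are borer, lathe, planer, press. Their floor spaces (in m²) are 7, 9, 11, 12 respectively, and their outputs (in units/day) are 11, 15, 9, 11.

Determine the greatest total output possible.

Take borer, lathe, and press: floor space 7 + 9 + 12 = 28 ≤ 29, output 11 + 15 + 11 = 37.
No other feasible combination does better.

37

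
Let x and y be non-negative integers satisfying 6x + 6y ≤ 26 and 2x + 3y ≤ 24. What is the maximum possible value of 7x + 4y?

(x,y)=(4,0) is feasible, giving 28.
(x,y)=(3,1) is feasible, giving 25.
The best lattice point is (4,0), giving 28.

28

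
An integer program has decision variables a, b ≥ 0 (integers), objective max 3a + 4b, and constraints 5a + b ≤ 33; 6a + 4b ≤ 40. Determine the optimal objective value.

40

(a,b)=(0,10): 5·0+1·10=10≤33, 6·0+4·10=40≤40, objective 40.
(a,b)=(0,9): 5·0+1·9=9≤33, 6·0+4·9=36≤40, objective 36.
Maximum is 40 at (a,b)=(0,10).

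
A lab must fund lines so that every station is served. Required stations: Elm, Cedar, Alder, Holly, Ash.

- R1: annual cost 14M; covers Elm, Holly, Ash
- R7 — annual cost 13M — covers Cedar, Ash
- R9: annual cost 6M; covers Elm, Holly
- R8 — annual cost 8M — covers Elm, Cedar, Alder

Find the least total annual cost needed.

22

This is a weighted set-cover instance.
The greedy cost-per-new-station heuristic would pick R8, R9, and R7 for 27, but a cheaper cover exists.
Choose R1 and R8: together they cover Elm, Cedar, Alder, Holly, Ash — every station.
Total annual cost: 14 + 8 = 22.
No cover costs less than 22.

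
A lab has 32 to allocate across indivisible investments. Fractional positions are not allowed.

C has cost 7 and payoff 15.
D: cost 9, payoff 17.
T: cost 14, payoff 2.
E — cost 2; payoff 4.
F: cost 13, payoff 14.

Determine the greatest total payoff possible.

C + D + E + F: cost 7 + 9 + 2 + 13 = 31 ≤ 32, payoff 15 + 17 + 4 + 14 = 50.
C + D + T + E: cost 7 + 9 + 14 + 2 = 32 ≤ 32, payoff 15 + 17 + 2 + 4 = 38.
C + D + F: cost 7 + 9 + 13 = 29 ≤ 32, payoff 15 + 17 + 14 = 46.
Best is C, D, E, and F with total payoff 50.

50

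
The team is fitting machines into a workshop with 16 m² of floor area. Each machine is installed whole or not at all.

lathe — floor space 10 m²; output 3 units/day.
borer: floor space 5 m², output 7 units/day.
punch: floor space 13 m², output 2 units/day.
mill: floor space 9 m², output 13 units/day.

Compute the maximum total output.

Treat it as a binary knapsack problem.
Allowing fractional choices, the relaxed optimum would be about 20.6, but machines are indivisible.
borer + mill: floor space 5 + 9 = 14 ≤ 16, output 7 + 13 = 20.
lathe + borer: floor space 10 + 5 = 15 ≤ 16, output 3 + 7 = 10.
mill: floor space 9 ≤ 16, output 13.
Best is borer and mill with total output 20.

20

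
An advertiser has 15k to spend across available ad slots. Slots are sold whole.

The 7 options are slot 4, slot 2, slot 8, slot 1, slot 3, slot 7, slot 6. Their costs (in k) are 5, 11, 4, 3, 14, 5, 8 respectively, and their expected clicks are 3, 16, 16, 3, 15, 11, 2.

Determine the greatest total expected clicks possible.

Allowing fractional choices, the relaxed optimum would be about 35.7, but ad slots are indivisible.
slot 4 + slot 8 + slot 7: cost 5 + 4 + 5 = 14 ≤ 15, expected clicks 3 + 16 + 11 = 30.
slot 2 + slot 8: cost 11 + 4 = 15 ≤ 15, expected clicks 16 + 16 = 32.
slot 8 + slot 1 + slot 7: cost 4 + 3 + 5 = 12 ≤ 15, expected clicks 16 + 3 + 11 = 30.
Best is slot 2 and slot 8 with total expected clicks 32.

32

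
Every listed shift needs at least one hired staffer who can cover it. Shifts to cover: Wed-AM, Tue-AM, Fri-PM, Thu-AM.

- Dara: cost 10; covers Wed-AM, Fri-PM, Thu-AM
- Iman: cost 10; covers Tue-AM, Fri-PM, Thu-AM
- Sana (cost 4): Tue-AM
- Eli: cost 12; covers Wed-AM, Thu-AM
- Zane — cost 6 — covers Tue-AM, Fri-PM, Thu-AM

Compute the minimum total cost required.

This is a weighted set-cover instance.
Choose Dara and Sana: together they cover Wed-AM, Tue-AM, Fri-PM, Thu-AM — every shift.
Total cost: 10 + 4 = 14.

14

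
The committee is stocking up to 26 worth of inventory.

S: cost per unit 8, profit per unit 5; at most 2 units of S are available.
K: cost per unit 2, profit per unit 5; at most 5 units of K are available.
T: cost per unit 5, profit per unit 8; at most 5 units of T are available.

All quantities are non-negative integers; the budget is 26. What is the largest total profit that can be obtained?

5×K and 3×T: cost 25 ≤ 26, profit 5·5 + 3·8 = 49.
3×K and 4×T: cost 26 ≤ 26, profit 3·5 + 4·8 = 47.
Best is 49.

49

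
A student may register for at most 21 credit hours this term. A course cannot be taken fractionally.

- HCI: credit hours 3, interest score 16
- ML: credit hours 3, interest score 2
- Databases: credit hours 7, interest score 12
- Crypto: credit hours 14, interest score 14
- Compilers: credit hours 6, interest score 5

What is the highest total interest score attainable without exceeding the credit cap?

HCI + Databases + Compilers: credit hours 3 + 7 + 6 = 16 ≤ 21, interest score 16 + 12 + 5 = 33.
HCI + ML + Databases + Compilers: credit hours 3 + 3 + 7 + 6 = 19 ≤ 21, interest score 16 + 2 + 12 + 5 = 35.
HCI + ML + Crypto: credit hours 3 + 3 + 14 = 20 ≤ 21, interest score 16 + 2 + 14 = 32.
Best is HCI, ML, Databases, and Compilers with total interest score 35.

35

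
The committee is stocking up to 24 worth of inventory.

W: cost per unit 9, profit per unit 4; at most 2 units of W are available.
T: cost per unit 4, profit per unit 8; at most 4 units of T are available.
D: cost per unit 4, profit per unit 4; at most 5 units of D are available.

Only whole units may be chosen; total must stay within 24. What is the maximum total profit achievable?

3×T and 3×D: cost 24 ≤ 24, profit 3·8 + 3·4 = 36.
4×T and 2×D: cost 24 ≤ 24, profit 4·8 + 2·4 = 40.
Best is 40.

40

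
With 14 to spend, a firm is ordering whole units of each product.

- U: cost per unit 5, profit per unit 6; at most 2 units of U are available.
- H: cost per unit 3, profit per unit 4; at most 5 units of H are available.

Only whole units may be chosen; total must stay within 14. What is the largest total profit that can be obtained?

Take 1×U and 3×H: cost 14 ≤ 14, profit 1·6 + 3·4 = 18.
No other integer combination yields more.

18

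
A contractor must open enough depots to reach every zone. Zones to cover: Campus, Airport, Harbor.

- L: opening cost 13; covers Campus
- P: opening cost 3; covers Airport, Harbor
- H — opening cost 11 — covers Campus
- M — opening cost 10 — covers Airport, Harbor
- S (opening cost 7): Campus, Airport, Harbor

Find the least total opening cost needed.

7

S alone covers Campus, Airport, Harbor — every zone.
Total opening cost: 7.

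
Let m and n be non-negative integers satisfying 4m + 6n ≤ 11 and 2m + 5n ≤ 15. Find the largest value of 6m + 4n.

12

(m,n)=(2,0) is feasible, giving 12.
(m,n)=(1,1) is feasible, giving 10.
No feasible integer point exceeds 12.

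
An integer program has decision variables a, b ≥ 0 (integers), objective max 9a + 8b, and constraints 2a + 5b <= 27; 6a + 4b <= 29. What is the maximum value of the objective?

50

(a,b)=(2,4): 2·2+5·4=24≤27, 6·2+4·4=28≤29, objective 50.
(a,b)=(1,5): 2·1+5·5=27≤27, 6·1+4·5=26≤29, objective 49.
(a,b)=(2,3): 2·2+5·3=19≤27, 6·2+4·3=24≤29, objective 42.
No feasible integer point exceeds 50.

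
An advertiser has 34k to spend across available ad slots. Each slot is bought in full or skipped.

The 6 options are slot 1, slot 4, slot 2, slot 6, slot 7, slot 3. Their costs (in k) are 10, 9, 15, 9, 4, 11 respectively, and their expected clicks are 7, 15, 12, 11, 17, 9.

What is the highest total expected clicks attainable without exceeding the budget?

slot 1 + slot 4 + slot 6 + slot 7: cost 10 + 9 + 9 + 4 = 32 ≤ 34, expected clicks 7 + 15 + 11 + 17 = 50.
slot 4 + slot 6 + slot 7 + slot 3: cost 9 + 9 + 4 + 11 = 33 ≤ 34, expected clicks 15 + 11 + 17 + 9 = 52.
Best is slot 4, slot 6, slot 7, and slot 3 with total expected clicks 52.

52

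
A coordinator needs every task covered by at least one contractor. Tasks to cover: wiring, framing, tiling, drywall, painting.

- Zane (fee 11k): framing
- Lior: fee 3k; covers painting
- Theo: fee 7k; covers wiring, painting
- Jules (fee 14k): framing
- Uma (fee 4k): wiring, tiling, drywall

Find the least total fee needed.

18

Choose Zane, Lior, and Uma: together they cover wiring, framing, tiling, drywall, painting — every task.
Total fee: 11 + 3 + 4 = 18.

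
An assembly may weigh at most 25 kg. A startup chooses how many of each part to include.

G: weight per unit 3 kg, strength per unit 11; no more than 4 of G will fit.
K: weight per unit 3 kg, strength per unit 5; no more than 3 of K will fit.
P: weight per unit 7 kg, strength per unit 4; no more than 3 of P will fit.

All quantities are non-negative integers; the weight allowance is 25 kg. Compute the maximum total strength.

G has the best ratio (11/3); taking only G gives at most 4×11 = 44 (stopped by the supply cap of 4).
Mixing does better — 4×G and 3×K: weight 21 ≤ 25, strength 4·11 + 3·5 = 59.

59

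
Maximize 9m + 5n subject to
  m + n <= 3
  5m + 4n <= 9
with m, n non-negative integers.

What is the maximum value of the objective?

14

Relaxing integrality, the LP optimum is 16.20 at (m,n) = (1.8, 0), which is not an integer point.
(m,n)=(1,1): 1·1+1·1=2≤3, 5·1+4·1=9≤9, objective 14.
(m,n)=(0,2): 1·0+1·2=2≤3, 5·0+4·2=8≤9, objective 10.
(m,n)=(1,0): 1·1+1·0=1≤3, 5·1+4·0=5≤9, objective 9.
(m,n)=(0,1): 1·0+1·1=1≤3, 5·0+4·1=4≤9, objective 5.
No feasible integer point exceeds 14.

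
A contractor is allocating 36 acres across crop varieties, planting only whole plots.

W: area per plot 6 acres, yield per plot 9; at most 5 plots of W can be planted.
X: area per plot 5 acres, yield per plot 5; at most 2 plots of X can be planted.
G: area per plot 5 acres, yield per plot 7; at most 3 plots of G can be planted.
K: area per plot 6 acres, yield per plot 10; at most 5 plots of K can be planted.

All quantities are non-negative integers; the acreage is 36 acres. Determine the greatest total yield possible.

59

K has the best ratio (10/6); taking only K gives at most 5×10 = 50 (stopped by the supply cap of 5).
Mixing does better — 1×W and 5×K: area 36 ≤ 36, yield 1·9 + 5·10 = 59.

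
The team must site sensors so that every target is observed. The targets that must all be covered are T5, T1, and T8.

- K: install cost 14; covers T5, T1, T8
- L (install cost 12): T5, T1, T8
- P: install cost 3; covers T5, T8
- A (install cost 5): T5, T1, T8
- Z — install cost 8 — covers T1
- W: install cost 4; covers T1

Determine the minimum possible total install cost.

5

This is a weighted set-cover instance.
The greedy cost-per-new-target heuristic would pick P and W for 7, but a cheaper cover exists.
A alone covers T5, T1, T8 — every target.
Total install cost: 5.
No cover costs less than 5.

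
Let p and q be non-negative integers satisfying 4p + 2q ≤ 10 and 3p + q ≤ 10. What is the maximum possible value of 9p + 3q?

The continuous relaxation peaks at (2.5, 0) with value 22.50; rounding to a feasible lattice point costs some objective.
(p,q)=(2,1): 4·2+2·1=10≤10, 3·2+1·1=7≤10, objective 21.
(p,q)=(2,0): 4·2+2·0=8≤10, 3·2+1·0=6≤10, objective 18.
Maximum is 21 at (p,q)=(2,1).

21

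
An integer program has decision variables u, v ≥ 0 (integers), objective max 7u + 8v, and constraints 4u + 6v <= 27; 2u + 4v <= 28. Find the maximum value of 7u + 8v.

The continuous relaxation peaks at (6.75, 0) with value 47.25; rounding to a feasible lattice point costs some objective.
(u,v)=(5,1): 4·5+6·1=26≤27, 2·5+4·1=14≤28, objective 43.
(u,v)=(6,0): 4·6+6·0=24≤27, 2·6+4·0=12≤28, objective 42.
(u,v)=(4,1): 4·4+6·1=22≤27, 2·4+4·1=12≤28, objective 36.
(u,v)=(5,0): 4·5+6·0=20≤27, 2·5+4·0=10≤28, objective 35.
The best lattice point is (5,1), giving 43.

43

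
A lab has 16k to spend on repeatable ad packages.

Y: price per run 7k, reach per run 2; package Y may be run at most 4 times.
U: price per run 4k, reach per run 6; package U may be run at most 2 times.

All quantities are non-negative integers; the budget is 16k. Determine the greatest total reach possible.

14

Take 1×Y and 2×U: price 15 ≤ 16, reach 1·2 + 2·6 = 14.
U has the best ratio (6/4) and is taken to its limit of 2; remaining capacity is filled optimally with the others.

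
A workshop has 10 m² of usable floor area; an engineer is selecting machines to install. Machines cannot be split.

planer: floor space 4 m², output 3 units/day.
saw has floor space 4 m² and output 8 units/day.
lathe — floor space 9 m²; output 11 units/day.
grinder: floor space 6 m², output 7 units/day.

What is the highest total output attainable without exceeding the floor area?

15

This is an integer program with binary decision variables.
Allowing fractional choices, the relaxed optimum would be about 15.3, but machines are indivisible.
planer + saw: floor space 4 + 4 = 8 ≤ 10, output 3 + 8 = 11.
saw + grinder: floor space 4 + 6 = 10 ≤ 10, output 8 + 7 = 15.
Best is saw and grinder with total output 15.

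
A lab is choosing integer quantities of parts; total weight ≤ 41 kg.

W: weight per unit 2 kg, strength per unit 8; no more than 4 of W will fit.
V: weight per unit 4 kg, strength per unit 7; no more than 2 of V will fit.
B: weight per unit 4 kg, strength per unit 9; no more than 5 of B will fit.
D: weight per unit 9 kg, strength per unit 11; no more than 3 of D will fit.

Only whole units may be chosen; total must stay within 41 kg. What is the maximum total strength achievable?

Take 4×W, 1×V, 5×B, and 1×D: weight 41 ≤ 41, strength 4·8 + 1·7 + 5·9 + 1·11 = 95.
W has the best ratio (8/2) and is taken to its limit of 4; remaining capacity is filled optimally with the others.

95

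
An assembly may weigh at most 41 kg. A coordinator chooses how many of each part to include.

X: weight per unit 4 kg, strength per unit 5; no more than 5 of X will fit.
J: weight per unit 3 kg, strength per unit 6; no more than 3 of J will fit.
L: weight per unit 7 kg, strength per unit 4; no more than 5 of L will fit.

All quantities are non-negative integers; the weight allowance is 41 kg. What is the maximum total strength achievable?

Take 5×X, 3×J, and 1×L: weight 36 ≤ 41, strength 5·5 + 3·6 + 1·4 = 47.
J has the best ratio (6/3) and is taken to its limit of 3; remaining capacity is filled optimally with the others.

47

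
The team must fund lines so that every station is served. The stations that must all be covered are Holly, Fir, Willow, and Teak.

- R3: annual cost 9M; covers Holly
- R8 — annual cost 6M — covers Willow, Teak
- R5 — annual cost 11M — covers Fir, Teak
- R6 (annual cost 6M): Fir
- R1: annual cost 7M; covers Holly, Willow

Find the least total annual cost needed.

This is a weighted set-cover instance.
Choose R5 and R1: together they cover Holly, Fir, Willow, Teak — every station.
Total annual cost: 11 + 7 = 18.

18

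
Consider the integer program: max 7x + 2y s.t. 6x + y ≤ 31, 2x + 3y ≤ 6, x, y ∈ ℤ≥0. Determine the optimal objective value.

(x,y)=(3,0): 6·3+1·0=18≤31, 2·3+3·0=6≤6, objective 21.
(x,y)=(2,0): 6·2+1·0=12≤31, 2·2+3·0=4≤6, objective 14.
Maximum is 21 at (x,y)=(3,0).

21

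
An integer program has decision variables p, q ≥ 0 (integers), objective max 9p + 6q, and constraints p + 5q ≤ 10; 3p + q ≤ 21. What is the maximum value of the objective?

63

Relaxing integrality, the LP optimum is 64.93 at (p,q) = (6.79, 0.643), which is not an integer point.
(p,q)=(7,0): 1·7+5·0=7≤10, 3·7+1·0=21≤21, objective 63.
(p,q)=(6,0): 1·6+5·0=6≤10, 3·6+1·0=18≤21, objective 54.
(p,q)=(5,1): 1·5+5·1=10≤10, 3·5+1·1=16≤21, objective 51.
Maximum is 63 at (p,q)=(7,0).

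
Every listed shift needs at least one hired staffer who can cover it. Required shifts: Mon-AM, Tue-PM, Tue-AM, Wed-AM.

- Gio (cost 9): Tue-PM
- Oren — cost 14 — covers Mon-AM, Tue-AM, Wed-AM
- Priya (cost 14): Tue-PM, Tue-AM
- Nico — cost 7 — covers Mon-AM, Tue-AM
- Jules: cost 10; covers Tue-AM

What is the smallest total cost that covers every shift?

23

The greedy cost-per-new-shift heuristic would pick Nico, Gio, and Oren for 30, but a cheaper cover exists.
Choose Gio and Oren: together they cover Mon-AM, Tue-PM, Tue-AM, Wed-AM — every shift.
Total cost: 9 + 14 = 23.
No cover costs less than 23.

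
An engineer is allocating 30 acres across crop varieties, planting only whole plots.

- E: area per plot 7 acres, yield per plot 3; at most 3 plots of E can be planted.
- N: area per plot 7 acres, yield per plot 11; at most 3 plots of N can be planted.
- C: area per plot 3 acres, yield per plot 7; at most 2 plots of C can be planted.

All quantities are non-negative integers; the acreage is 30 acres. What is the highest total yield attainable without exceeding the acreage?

47

This is a bounded integer knapsack.
C has the best ratio (7/3); taking only C gives at most 2×7 = 14 (stopped by the supply cap of 2).
Mixing does better — 3×N and 2×C: area 27 ≤ 30, yield 3·11 + 2·7 = 47.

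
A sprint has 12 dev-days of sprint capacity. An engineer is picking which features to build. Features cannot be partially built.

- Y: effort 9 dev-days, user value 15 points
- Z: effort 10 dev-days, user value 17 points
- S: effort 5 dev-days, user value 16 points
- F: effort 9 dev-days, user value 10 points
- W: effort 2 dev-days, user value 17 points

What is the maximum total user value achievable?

34

Z + W: effort 10 + 2 = 12 ≤ 12, user value 17 + 17 = 34.
S + W: effort 5 + 2 = 7 ≤ 12, user value 16 + 17 = 33.
Best is Z and W with total user value 34.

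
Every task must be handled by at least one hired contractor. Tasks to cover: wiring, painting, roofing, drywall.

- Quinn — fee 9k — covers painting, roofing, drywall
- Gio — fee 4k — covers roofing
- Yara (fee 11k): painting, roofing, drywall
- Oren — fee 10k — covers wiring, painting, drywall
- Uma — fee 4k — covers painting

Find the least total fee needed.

This is a weighted set-cover instance.
The greedy cost-per-new-task heuristic would pick Quinn and Oren for 19, but a cheaper cover exists.
Choose Gio and Oren: together they cover wiring, painting, roofing, drywall — every task.
Total fee: 4 + 10 = 14.
No cover costs less than 14.

14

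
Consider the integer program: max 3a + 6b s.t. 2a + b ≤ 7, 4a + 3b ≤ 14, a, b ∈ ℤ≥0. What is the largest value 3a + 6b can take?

24

The continuous relaxation peaks at (0, 4.67) with value 28.00; rounding to a feasible lattice point costs some objective.
(a,b)=(0,4): 2·0+1·4=4≤7, 4·0+3·4=12≤14, objective 24.
(a,b)=(1,3): 2·1+1·3=5≤7, 4·1+3·3=13≤14, objective 21.
No feasible integer point exceeds 24.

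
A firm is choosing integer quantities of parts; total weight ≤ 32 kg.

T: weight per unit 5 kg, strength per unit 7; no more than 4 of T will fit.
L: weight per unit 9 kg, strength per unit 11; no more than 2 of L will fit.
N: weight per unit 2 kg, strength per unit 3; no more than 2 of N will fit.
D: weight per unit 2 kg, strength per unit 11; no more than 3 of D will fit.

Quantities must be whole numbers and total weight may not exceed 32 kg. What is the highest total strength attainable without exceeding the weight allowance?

This is a bounded integer knapsack.
3×T, 1×L, 1×N, and 3×D: weight 32 ≤ 32, strength 3·7 + 1·11 + 1·3 + 3·11 = 68.
4×T, 2×N, and 3×D: weight 30 ≤ 32, strength 4·7 + 2·3 + 3·11 = 67.
Best is 68.

68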